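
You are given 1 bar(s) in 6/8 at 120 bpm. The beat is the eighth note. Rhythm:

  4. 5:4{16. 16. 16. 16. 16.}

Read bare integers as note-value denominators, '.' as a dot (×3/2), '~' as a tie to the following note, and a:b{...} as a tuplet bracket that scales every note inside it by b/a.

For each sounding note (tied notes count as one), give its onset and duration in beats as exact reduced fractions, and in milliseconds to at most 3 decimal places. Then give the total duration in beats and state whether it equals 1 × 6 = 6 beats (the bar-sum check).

1) 0.0ms=0b +1500.0ms=3b
2) 1500.0ms=3b +300.0ms=3/5b
3) 1800.0ms=18/5b +300.0ms=3/5b
4) 2100.0ms=21/5b +300.0ms=3/5b
5) 2400.0ms=24/5b +300.0ms=3/5b
6) 2700.0ms=27/5b +300.0ms=3/5b
Σ=6b of 6 (120bpm 6/8) — PASS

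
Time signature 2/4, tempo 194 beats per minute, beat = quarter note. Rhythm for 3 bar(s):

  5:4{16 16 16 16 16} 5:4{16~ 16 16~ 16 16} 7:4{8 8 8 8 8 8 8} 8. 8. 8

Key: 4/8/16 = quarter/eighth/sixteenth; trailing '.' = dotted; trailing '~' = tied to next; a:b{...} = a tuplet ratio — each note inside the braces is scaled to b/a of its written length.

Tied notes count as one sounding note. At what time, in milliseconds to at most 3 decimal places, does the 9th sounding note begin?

1. 0.0ms @ 0 + 61.856ms (1/5)
2. 61.856ms @ 1/5 + 61.856ms (1/5)
3. 123.711ms @ 2/5 + 61.856ms (1/5)
4. 185.567ms @ 3/5 + 61.856ms (1/5)
5. 247.423ms @ 4/5 + 61.856ms (1/5)
6. 309.278ms @ 1 + 123.711ms (2/5)
7. 432.99ms @ 7/5 + 123.711ms (2/5)
8. 556.701ms @ 9/5 + 61.856ms (1/5)
9. 618.557ms @ 2 + 88.365ms (2/7)
10. 706.922ms @ 16/7 + 88.365ms (2/7)
11. 795.287ms @ 18/7 + 88.365ms (2/7)
12. 883.652ms @ 20/7 + 88.365ms (2/7)
13. 972.018ms @ 22/7 + 88.365ms (2/7)
14. 1060.383ms @ 24/7 + 88.365ms (2/7)
15. 1148.748ms @ 26/7 + 88.365ms (2/7)
16. 1237.113ms @ 4 + 231.959ms (3/4)
17. 1469.072ms @ 19/4 + 231.959ms (3/4)
18. 1701.031ms @ 11/2 + 154.639ms (1/2)

note 9 onset = 2b = 618.557ms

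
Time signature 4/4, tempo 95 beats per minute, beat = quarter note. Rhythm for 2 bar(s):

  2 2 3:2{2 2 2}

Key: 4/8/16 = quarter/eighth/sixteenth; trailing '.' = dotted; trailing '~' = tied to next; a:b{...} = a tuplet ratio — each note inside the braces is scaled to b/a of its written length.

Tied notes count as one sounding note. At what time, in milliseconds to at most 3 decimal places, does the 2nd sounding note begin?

note 2 onset = 2b = 1263.158ms

1. 0.0ms @ 0 + 1263.158ms (2)
2. 1263.158ms @ 2 + 1263.158ms (2)
3. 2526.316ms @ 4 + 842.105ms (4/3)
4. 3368.421ms @ 16/3 + 842.105ms (4/3)
5. 4210.526ms @ 20/3 + 842.105ms (4/3)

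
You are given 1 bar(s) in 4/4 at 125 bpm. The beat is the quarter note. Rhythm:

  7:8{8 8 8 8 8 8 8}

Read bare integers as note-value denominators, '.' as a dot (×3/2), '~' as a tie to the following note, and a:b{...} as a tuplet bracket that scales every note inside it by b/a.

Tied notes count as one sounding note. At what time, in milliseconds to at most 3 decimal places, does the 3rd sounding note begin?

1. 0.0ms @ 0 + 274.286ms (4/7)
2. 274.286ms @ 4/7 + 274.286ms (4/7)
3. 548.571ms @ 8/7 + 274.286ms (4/7)
4. 822.857ms @ 12/7 + 274.286ms (4/7)
5. 1097.143ms @ 16/7 + 274.286ms (4/7)
6. 1371.429ms @ 20/7 + 274.286ms (4/7)
7. 1645.714ms @ 24/7 + 274.286ms (4/7)

note 3 onset = 8/7b = 548.571ms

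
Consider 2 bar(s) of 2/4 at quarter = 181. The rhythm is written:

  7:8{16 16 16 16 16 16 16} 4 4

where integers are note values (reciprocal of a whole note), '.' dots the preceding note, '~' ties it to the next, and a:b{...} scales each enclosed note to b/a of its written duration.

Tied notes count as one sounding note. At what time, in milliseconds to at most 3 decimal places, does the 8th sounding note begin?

note 8 onset = 2b = 662.983ms

1. 0.0ms @ 0 + 94.712ms (2/7)
2. 94.712ms @ 2/7 + 94.712ms (2/7)
3. 189.424ms @ 4/7 + 94.712ms (2/7)
4. 284.136ms @ 6/7 + 94.712ms (2/7)
5. 378.848ms @ 8/7 + 94.712ms (2/7)
6. 473.56ms @ 10/7 + 94.712ms (2/7)
7. 568.272ms @ 12/7 + 94.712ms (2/7)
8. 662.983ms @ 2 + 331.492ms (1)
9. 994.475ms @ 3 + 331.492ms (1)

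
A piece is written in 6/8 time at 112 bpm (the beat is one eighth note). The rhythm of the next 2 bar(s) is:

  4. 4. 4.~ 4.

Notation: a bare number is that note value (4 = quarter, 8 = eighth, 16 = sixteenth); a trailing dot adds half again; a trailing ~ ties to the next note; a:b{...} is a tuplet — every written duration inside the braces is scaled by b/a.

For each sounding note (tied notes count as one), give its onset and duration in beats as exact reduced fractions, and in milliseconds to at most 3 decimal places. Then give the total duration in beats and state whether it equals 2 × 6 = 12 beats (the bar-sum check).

1) 0.0ms=0b +1607.143ms=3b
2) 1607.143ms=3b +1607.143ms=3b
3) 3214.286ms=6b +3214.286ms=6b
Σ=12b of 12 (112bpm 6/8) — PASS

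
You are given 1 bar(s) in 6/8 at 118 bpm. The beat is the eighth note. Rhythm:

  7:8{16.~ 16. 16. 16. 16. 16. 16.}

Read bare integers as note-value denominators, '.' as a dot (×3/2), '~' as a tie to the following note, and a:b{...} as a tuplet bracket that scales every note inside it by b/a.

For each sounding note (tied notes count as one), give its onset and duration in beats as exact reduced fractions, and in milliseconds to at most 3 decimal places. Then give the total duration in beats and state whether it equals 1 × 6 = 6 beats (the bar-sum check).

1) 0.0ms=0b +871.671ms=12/7b
2) 871.671ms=12/7b +435.835ms=6/7b
3) 1307.506ms=18/7b +435.835ms=6/7b
4) 1743.341ms=24/7b +435.835ms=6/7b
5) 2179.177ms=30/7b +435.835ms=6/7b
6) 2615.012ms=36/7b +435.835ms=6/7b
Σ=6b of 6 (118bpm 6/8) — PASS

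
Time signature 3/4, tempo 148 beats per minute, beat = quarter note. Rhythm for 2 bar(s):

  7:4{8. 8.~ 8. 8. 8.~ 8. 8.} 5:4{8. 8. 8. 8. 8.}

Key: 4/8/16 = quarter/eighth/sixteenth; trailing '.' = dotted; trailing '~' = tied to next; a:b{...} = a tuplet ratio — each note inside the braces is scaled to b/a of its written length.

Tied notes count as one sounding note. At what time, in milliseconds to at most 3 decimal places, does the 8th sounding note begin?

1. 0.0ms @ 0 + 173.745ms (3/7)
2. 173.745ms @ 3/7 + 347.49ms (6/7)
3. 521.236ms @ 9/7 + 173.745ms (3/7)
4. 694.981ms @ 12/7 + 347.49ms (6/7)
5. 1042.471ms @ 18/7 + 173.745ms (3/7)
6. 1216.216ms @ 3 + 243.243ms (3/5)
7. 1459.459ms @ 18/5 + 243.243ms (3/5)
8. 1702.703ms @ 21/5 + 243.243ms (3/5)
9. 1945.946ms @ 24/5 + 243.243ms (3/5)
10. 2189.189ms @ 27/5 + 243.243ms (3/5)

note 8 onset = 21/5b = 1702.703ms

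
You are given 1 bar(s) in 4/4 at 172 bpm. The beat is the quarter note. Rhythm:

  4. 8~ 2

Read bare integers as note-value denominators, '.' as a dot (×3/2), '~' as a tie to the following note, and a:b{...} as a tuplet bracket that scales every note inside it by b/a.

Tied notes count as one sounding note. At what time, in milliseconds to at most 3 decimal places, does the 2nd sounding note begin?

note 2 onset = 3/2b = 523.256ms

1. 0.0ms @ 0 + 523.256ms (3/2)
2. 523.256ms @ 3/2 + 872.093ms (5/2)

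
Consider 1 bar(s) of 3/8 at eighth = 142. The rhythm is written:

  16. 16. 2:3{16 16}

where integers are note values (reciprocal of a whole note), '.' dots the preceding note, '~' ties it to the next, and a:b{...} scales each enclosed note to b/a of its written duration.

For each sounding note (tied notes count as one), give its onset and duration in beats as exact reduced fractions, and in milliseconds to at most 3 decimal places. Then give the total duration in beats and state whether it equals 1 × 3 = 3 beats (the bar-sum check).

1) 0.0ms=0b +316.901ms=3/4b
2) 316.901ms=3/4b +316.901ms=3/4b
3) 633.803ms=3/2b +316.901ms=3/4b
4) 950.704ms=9/4b +316.901ms=3/4b
Σ=3b of 3 (142bpm 3/8) — PASS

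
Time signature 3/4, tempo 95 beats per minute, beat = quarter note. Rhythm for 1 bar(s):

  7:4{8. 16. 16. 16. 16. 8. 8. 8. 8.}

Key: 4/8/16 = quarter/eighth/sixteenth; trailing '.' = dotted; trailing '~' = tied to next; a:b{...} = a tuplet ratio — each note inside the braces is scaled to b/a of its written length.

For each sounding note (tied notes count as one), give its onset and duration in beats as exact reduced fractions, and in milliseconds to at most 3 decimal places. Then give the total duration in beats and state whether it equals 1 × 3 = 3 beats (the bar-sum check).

1) 0.0ms=0b +270.677ms=3/7b
2) 270.677ms=3/7b +135.338ms=3/14b
3) 406.015ms=9/14b +135.338ms=3/14b
4) 541.353ms=6/7b +135.338ms=3/14b
5) 676.692ms=15/14b +135.338ms=3/14b
6) 812.03ms=9/7b +270.677ms=3/7b
7) 1082.707ms=12/7b +270.677ms=3/7b
8) 1353.383ms=15/7b +270.677ms=3/7b
9) 1624.06ms=18/7b +270.677ms=3/7b
Σ=3b of 3 (95bpm 3/4) — PASS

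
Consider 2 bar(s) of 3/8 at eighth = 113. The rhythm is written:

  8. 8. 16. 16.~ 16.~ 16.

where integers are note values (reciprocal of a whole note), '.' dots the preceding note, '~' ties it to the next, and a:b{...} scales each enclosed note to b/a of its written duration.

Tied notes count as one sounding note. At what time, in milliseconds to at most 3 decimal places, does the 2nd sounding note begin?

note 2 onset = 3/2b = 796.46ms

1. 0.0ms @ 0 + 796.46ms (3/2)
2. 796.46ms @ 3/2 + 796.46ms (3/2)
3. 1592.92ms @ 3 + 398.23ms (3/4)
4. 1991.15ms @ 15/4 + 1194.69ms (9/4)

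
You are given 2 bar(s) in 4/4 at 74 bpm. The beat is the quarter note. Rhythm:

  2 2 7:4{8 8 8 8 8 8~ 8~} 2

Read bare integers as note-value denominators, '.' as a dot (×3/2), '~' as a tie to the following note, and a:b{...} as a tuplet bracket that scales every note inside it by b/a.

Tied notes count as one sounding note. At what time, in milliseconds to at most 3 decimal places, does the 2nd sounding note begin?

note 2 onset = 2b = 1621.622ms

1. 0.0ms @ 0 + 1621.622ms (2)
2. 1621.622ms @ 2 + 1621.622ms (2)
3. 3243.243ms @ 4 + 231.66ms (2/7)
4. 3474.903ms @ 30/7 + 231.66ms (2/7)
5. 3706.564ms @ 32/7 + 231.66ms (2/7)
6. 3938.224ms @ 34/7 + 231.66ms (2/7)
7. 4169.884ms @ 36/7 + 231.66ms (2/7)
8. 4401.544ms @ 38/7 + 2084.942ms (18/7)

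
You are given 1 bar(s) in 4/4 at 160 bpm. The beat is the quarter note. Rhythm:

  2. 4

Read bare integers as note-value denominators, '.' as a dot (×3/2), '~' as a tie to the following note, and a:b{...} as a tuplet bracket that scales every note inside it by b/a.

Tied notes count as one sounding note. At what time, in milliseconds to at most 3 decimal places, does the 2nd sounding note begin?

1. 0.0ms @ 0 + 1125.0ms (3)
2. 1125.0ms @ 3 + 375.0ms (1)

note 2 onset = 3b = 1125.0ms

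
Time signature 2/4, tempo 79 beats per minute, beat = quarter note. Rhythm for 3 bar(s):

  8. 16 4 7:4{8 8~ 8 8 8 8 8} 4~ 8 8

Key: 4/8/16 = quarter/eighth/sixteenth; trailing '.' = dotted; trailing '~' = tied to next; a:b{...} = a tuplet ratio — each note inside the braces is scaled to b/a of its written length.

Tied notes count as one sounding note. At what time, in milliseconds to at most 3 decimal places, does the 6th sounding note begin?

note 6 onset = 20/7b = 2169.982ms

1. 0.0ms @ 0 + 569.62ms (3/4)
2. 569.62ms @ 3/4 + 189.873ms (1/4)
3. 759.494ms @ 1 + 759.494ms (1)
4. 1518.987ms @ 2 + 216.998ms (2/7)
5. 1735.986ms @ 16/7 + 433.996ms (4/7)
6. 2169.982ms @ 20/7 + 216.998ms (2/7)
7. 2386.98ms @ 22/7 + 216.998ms (2/7)
8. 2603.978ms @ 24/7 + 216.998ms (2/7)
9. 2820.976ms @ 26/7 + 216.998ms (2/7)
10. 3037.975ms @ 4 + 1139.241ms (3/2)
11. 4177.215ms @ 11/2 + 379.747ms (1/2)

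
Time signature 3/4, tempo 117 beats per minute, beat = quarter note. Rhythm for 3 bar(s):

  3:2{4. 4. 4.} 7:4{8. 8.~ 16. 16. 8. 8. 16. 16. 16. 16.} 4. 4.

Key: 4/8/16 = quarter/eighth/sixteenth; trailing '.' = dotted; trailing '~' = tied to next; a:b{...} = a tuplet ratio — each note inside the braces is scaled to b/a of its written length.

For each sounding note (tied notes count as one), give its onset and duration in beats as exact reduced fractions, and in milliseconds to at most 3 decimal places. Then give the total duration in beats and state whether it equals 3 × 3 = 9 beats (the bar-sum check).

1) 0.0ms=0b +512.821ms=1b
2) 512.821ms=1b +512.821ms=1b
3) 1025.641ms=2b +512.821ms=1b
4) 1538.462ms=3b +219.78ms=3/7b
5) 1758.242ms=24/7b +329.67ms=9/14b
6) 2087.912ms=57/14b +109.89ms=3/14b
7) 2197.802ms=30/7b +219.78ms=3/7b
8) 2417.582ms=33/7b +219.78ms=3/7b
9) 2637.363ms=36/7b +109.89ms=3/14b
10) 2747.253ms=75/14b +109.89ms=3/14b
11) 2857.143ms=39/7b +109.89ms=3/14b
12) 2967.033ms=81/14b +109.89ms=3/14b
13) 3076.923ms=6b +769.231ms=3/2b
14) 3846.154ms=15/2b +769.231ms=3/2b
Σ=9b of 9 (117bpm 3/4) — PASS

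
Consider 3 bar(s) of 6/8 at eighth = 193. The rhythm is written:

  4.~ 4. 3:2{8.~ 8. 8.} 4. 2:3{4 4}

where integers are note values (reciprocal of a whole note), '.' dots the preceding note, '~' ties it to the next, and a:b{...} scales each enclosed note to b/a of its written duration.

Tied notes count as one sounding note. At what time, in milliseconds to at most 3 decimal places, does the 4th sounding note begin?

note 4 onset = 9b = 2797.927ms

1. 0.0ms @ 0 + 1865.285ms (6)
2. 1865.285ms @ 6 + 621.762ms (2)
3. 2487.047ms @ 8 + 310.881ms (1)
4. 2797.927ms @ 9 + 932.642ms (3)
5. 3730.57ms @ 12 + 932.642ms (3)
6. 4663.212ms @ 15 + 932.642ms (3)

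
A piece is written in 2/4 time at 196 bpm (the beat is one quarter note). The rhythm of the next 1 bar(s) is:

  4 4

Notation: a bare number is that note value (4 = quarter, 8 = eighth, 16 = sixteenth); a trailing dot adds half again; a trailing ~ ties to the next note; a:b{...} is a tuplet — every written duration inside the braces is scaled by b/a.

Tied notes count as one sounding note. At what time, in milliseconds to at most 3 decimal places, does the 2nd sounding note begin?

1. 0.0ms @ 0 + 306.122ms (1)
2. 306.122ms @ 1 + 306.122ms (1)

note 2 onset = 1b = 306.122ms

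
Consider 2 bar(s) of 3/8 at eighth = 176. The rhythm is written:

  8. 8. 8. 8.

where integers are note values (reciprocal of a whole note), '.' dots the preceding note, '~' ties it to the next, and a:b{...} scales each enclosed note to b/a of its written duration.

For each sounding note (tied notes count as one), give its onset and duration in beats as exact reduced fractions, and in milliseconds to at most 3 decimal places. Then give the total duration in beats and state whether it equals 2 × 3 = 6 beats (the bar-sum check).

1) 0.0ms=0b +511.364ms=3/2b
2) 511.364ms=3/2b +511.364ms=3/2b
3) 1022.727ms=3b +511.364ms=3/2b
4) 1534.091ms=9/2b +511.364ms=3/2b
Σ=6b of 6 (176bpm 3/8) — PASS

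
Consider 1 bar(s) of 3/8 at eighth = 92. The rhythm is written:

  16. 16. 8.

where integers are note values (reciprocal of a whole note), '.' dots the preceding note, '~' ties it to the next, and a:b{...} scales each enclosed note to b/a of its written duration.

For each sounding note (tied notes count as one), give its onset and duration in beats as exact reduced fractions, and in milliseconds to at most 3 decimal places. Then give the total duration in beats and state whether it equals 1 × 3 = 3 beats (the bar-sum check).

1) 0.0ms=0b +489.13ms=3/4b
2) 489.13ms=3/4b +489.13ms=3/4b
3) 978.261ms=3/2b +978.261ms=3/2b
Σ=3b of 3 (92bpm 3/8) — PASS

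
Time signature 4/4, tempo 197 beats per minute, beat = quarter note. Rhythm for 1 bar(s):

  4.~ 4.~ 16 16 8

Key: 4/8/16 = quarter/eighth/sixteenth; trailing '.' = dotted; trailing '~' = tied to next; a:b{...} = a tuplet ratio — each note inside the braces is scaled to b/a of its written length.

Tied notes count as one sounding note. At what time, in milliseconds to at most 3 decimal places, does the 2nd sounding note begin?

1. 0.0ms @ 0 + 989.848ms (13/4)
2. 989.848ms @ 13/4 + 76.142ms (1/4)
3. 1065.99ms @ 7/2 + 152.284ms (1/2)

note 2 onset = 13/4b = 989.848ms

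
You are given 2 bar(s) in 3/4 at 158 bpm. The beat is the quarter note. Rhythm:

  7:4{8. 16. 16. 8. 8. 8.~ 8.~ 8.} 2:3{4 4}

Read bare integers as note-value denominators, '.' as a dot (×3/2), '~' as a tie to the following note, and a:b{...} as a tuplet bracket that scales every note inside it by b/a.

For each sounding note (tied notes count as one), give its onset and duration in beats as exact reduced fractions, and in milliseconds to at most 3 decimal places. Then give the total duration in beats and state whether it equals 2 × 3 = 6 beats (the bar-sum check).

1) 0.0ms=0b +162.749ms=3/7b
2) 162.749ms=3/7b +81.374ms=3/14b
3) 244.123ms=9/14b +81.374ms=3/14b
4) 325.497ms=6/7b +162.749ms=3/7b
5) 488.246ms=9/7b +162.749ms=3/7b
6) 650.995ms=12/7b +488.246ms=9/7b
7) 1139.241ms=3b +569.62ms=3/2b
8) 1708.861ms=9/2b +569.62ms=3/2b
Σ=6b of 6 (158bpm 3/4) — PASS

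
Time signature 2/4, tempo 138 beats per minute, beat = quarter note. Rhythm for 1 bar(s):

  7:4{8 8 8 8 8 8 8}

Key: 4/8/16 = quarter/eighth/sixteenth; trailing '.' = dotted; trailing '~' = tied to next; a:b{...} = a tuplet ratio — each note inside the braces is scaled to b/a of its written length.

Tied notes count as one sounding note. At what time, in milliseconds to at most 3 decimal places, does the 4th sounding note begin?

1. 0.0ms @ 0 + 124.224ms (2/7)
2. 124.224ms @ 2/7 + 124.224ms (2/7)
3. 248.447ms @ 4/7 + 124.224ms (2/7)
4. 372.671ms @ 6/7 + 124.224ms (2/7)
5. 496.894ms @ 8/7 + 124.224ms (2/7)
6. 621.118ms @ 10/7 + 124.224ms (2/7)
7. 745.342ms @ 12/7 + 124.224ms (2/7)

note 4 onset = 6/7b = 372.671ms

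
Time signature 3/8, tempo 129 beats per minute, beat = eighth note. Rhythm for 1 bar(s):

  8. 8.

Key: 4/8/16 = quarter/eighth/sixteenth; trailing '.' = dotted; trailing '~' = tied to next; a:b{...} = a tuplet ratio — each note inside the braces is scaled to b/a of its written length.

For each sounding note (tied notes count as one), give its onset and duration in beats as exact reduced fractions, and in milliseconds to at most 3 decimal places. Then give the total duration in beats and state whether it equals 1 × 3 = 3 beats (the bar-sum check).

1) 0.0ms=0b +697.674ms=3/2b
2) 697.674ms=3/2b +697.674ms=3/2b
Σ=3b of 3 (129bpm 3/8) — PASS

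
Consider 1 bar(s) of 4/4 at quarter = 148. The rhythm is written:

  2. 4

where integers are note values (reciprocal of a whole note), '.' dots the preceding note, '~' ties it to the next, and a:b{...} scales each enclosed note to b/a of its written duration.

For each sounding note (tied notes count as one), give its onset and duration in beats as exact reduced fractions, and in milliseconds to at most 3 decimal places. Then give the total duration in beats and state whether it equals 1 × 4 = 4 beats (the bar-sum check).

1) 0.0ms=0b +1216.216ms=3b
2) 1216.216ms=3b +405.405ms=1b
Σ=4b of 4 (148bpm 4/4) — PASS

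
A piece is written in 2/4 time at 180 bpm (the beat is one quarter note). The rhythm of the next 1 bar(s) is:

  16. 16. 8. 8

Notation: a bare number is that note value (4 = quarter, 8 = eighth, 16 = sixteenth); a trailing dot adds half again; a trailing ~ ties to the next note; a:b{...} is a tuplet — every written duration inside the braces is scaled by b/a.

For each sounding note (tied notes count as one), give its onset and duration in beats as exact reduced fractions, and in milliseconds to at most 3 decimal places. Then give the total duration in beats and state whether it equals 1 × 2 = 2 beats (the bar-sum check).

1) 0.0ms=0b +125.0ms=3/8b
2) 125.0ms=3/8b +125.0ms=3/8b
3) 250.0ms=3/4b +250.0ms=3/4b
4) 500.0ms=3/2b +166.667ms=1/2b
Σ=2b of 2 (180bpm 2/4) — PASS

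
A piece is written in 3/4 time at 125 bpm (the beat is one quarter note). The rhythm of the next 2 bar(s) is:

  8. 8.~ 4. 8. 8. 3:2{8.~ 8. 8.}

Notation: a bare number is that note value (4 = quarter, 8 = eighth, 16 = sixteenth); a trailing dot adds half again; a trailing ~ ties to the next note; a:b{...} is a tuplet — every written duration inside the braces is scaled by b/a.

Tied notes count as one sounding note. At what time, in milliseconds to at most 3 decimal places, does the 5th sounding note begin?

note 5 onset = 9/2b = 2160.0ms

1. 0.0ms @ 0 + 360.0ms (3/4)
2. 360.0ms @ 3/4 + 1080.0ms (9/4)
3. 1440.0ms @ 3 + 360.0ms (3/4)
4. 1800.0ms @ 15/4 + 360.0ms (3/4)
5. 2160.0ms @ 9/2 + 480.0ms (1)
6. 2640.0ms @ 11/2 + 240.0ms (1/2)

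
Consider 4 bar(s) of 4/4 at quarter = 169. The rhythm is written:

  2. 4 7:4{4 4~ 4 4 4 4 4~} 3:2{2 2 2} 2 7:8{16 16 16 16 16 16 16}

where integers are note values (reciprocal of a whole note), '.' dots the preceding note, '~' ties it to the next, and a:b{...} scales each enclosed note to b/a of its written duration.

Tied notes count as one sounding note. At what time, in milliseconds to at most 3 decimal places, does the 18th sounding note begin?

note 18 onset = 110/7b = 5579.036ms

1. 0.0ms @ 0 + 1065.089ms (3)
2. 1065.089ms @ 3 + 355.03ms (1)
3. 1420.118ms @ 4 + 202.874ms (4/7)
4. 1622.992ms @ 32/7 + 405.748ms (8/7)
5. 2028.74ms @ 40/7 + 202.874ms (4/7)
6. 2231.615ms @ 44/7 + 202.874ms (4/7)
7. 2434.489ms @ 48/7 + 202.874ms (4/7)
8. 2637.363ms @ 52/7 + 676.247ms (40/21)
9. 3313.609ms @ 28/3 + 473.373ms (4/3)
10. 3786.982ms @ 32/3 + 473.373ms (4/3)
11. 4260.355ms @ 12 + 710.059ms (2)
12. 4970.414ms @ 14 + 101.437ms (2/7)
13. 5071.851ms @ 100/7 + 101.437ms (2/7)
14. 5173.288ms @ 102/7 + 101.437ms (2/7)
15. 5274.725ms @ 104/7 + 101.437ms (2/7)
16. 5376.162ms @ 106/7 + 101.437ms (2/7)
17. 5477.599ms @ 108/7 + 101.437ms (2/7)
18. 5579.036ms @ 110/7 + 101.437ms (2/7)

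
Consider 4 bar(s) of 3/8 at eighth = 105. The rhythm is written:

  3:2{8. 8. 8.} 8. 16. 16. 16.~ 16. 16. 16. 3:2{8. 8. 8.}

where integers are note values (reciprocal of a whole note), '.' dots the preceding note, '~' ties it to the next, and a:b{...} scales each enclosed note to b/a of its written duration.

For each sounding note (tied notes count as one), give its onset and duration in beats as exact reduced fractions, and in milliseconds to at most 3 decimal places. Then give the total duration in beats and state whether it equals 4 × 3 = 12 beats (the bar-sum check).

1) 0.0ms=0b +571.429ms=1b
2) 571.429ms=1b +571.429ms=1b
3) 1142.857ms=2b +571.429ms=1b
4) 1714.286ms=3b +857.143ms=3/2b
5) 2571.429ms=9/2b +428.571ms=3/4b
6) 3000.0ms=21/4b +428.571ms=3/4b
7) 3428.571ms=6b +857.143ms=3/2b
8) 4285.714ms=15/2b +428.571ms=3/4b
9) 4714.286ms=33/4b +428.571ms=3/4b
10) 5142.857ms=9b +571.429ms=1b
11) 5714.286ms=10b +571.429ms=1b
12) 6285.714ms=11b +571.429ms=1b
Σ=12b of 12 (105bpm 3/8) — PASS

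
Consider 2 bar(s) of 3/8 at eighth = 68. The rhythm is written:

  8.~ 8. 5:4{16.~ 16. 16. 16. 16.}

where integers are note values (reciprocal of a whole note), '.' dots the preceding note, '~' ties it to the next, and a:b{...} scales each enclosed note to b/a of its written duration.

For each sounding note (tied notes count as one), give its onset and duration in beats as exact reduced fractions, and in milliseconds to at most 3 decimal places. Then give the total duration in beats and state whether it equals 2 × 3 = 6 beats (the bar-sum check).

1) 0.0ms=0b +2647.059ms=3b
2) 2647.059ms=3b +1058.824ms=6/5b
3) 3705.882ms=21/5b +529.412ms=3/5b
4) 4235.294ms=24/5b +529.412ms=3/5b
5) 4764.706ms=27/5b +529.412ms=3/5b
Σ=6b of 6 (68bpm 3/8) — PASS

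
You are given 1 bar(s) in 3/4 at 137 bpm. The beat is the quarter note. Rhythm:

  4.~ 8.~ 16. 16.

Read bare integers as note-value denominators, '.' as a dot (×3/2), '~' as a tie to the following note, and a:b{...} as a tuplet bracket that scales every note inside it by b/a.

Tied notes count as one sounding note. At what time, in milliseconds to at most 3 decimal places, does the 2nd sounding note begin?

note 2 onset = 21/8b = 1149.635ms

1. 0.0ms @ 0 + 1149.635ms (21/8)
2. 1149.635ms @ 21/8 + 164.234ms (3/8)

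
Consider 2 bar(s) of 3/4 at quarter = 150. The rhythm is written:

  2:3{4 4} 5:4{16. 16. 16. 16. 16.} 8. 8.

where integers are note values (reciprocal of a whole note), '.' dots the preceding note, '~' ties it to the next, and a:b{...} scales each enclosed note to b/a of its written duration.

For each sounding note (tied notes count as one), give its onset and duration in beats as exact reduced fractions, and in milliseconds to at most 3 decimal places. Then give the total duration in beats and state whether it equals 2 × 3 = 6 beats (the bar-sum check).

1) 0.0ms=0b +600.0ms=3/2b
2) 600.0ms=3/2b +600.0ms=3/2b
3) 1200.0ms=3b +120.0ms=3/10b
4) 1320.0ms=33/10b +120.0ms=3/10b
5) 1440.0ms=18/5b +120.0ms=3/10b
6) 1560.0ms=39/10b +120.0ms=3/10b
7) 1680.0ms=21/5b +120.0ms=3/10b
8) 1800.0ms=9/2b +300.0ms=3/4b
9) 2100.0ms=21/4b +300.0ms=3/4b
Σ=6b of 6 (150bpm 3/4) — PASS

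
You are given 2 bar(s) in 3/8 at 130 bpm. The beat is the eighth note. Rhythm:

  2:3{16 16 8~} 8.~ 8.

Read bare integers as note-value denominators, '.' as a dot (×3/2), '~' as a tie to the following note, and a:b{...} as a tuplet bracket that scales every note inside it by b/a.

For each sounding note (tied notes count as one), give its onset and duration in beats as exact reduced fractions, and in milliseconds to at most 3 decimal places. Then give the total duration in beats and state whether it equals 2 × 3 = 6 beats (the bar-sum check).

1) 0.0ms=0b +346.154ms=3/4b
2) 346.154ms=3/4b +346.154ms=3/4b
3) 692.308ms=3/2b +2076.923ms=9/2b
Σ=6b of 6 (130bpm 3/8) — PASS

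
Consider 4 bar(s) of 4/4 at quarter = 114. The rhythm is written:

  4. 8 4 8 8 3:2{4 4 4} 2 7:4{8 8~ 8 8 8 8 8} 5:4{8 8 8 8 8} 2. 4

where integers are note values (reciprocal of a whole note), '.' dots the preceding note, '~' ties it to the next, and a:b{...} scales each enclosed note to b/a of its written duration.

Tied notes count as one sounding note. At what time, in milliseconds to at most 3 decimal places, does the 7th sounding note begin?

note 7 onset = 14/3b = 2456.14ms

1. 0.0ms @ 0 + 789.474ms (3/2)
2. 789.474ms @ 3/2 + 263.158ms (1/2)
3. 1052.632ms @ 2 + 526.316ms (1)
4. 1578.947ms @ 3 + 263.158ms (1/2)
5. 1842.105ms @ 7/2 + 263.158ms (1/2)
6. 2105.263ms @ 4 + 350.877ms (2/3)
7. 2456.14ms @ 14/3 + 350.877ms (2/3)
8. 2807.018ms @ 16/3 + 350.877ms (2/3)
9. 3157.895ms @ 6 + 1052.632ms (2)
10. 4210.526ms @ 8 + 150.376ms (2/7)
11. 4360.902ms @ 58/7 + 300.752ms (4/7)
12. 4661.654ms @ 62/7 + 150.376ms (2/7)
13. 4812.03ms @ 64/7 + 150.376ms (2/7)
14. 4962.406ms @ 66/7 + 150.376ms (2/7)
15. 5112.782ms @ 68/7 + 150.376ms (2/7)
16. 5263.158ms @ 10 + 210.526ms (2/5)
17. 5473.684ms @ 52/5 + 210.526ms (2/5)
18. 5684.211ms @ 54/5 + 210.526ms (2/5)
19. 5894.737ms @ 56/5 + 210.526ms (2/5)
20. 6105.263ms @ 58/5 + 210.526ms (2/5)
21. 6315.789ms @ 12 + 1578.947ms (3)
22. 7894.737ms @ 15 + 526.316ms (1)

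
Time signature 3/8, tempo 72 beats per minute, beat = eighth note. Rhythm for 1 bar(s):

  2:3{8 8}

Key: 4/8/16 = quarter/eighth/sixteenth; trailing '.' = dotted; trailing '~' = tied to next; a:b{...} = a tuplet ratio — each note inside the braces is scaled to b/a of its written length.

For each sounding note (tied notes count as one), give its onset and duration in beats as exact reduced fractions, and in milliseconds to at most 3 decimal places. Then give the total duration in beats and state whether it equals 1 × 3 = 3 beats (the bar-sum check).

1) 0.0ms=0b +1250.0ms=3/2b
2) 1250.0ms=3/2b +1250.0ms=3/2b
Σ=3b of 3 (72bpm 3/8) — PASS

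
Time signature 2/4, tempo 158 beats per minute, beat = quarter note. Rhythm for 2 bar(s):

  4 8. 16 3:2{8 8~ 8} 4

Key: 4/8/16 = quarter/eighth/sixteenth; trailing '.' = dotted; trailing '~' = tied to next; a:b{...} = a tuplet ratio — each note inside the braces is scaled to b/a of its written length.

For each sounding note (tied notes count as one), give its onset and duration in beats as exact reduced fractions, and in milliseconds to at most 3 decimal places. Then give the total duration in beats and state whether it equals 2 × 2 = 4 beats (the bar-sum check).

1) 0.0ms=0b +379.747ms=1b
2) 379.747ms=1b +284.81ms=3/4b
3) 664.557ms=7/4b +94.937ms=1/4b
4) 759.494ms=2b +126.582ms=1/3b
5) 886.076ms=7/3b +253.165ms=2/3b
6) 1139.241ms=3b +379.747ms=1b
Σ=4b of 4 (158bpm 2/4) — PASS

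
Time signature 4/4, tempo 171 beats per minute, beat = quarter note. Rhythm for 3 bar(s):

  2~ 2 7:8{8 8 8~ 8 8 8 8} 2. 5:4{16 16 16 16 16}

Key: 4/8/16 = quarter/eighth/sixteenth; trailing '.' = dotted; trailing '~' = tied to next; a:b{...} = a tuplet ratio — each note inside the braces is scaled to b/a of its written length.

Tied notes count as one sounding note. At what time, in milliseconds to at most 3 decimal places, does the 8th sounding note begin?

note 8 onset = 8b = 2807.018ms

1. 0.0ms @ 0 + 1403.509ms (4)
2. 1403.509ms @ 4 + 200.501ms (4/7)
3. 1604.01ms @ 32/7 + 200.501ms (4/7)
4. 1804.511ms @ 36/7 + 401.003ms (8/7)
5. 2205.514ms @ 44/7 + 200.501ms (4/7)
6. 2406.015ms @ 48/7 + 200.501ms (4/7)
7. 2606.516ms @ 52/7 + 200.501ms (4/7)
8. 2807.018ms @ 8 + 1052.632ms (3)
9. 3859.649ms @ 11 + 70.175ms (1/5)
10. 3929.825ms @ 56/5 + 70.175ms (1/5)
11. 4000.0ms @ 57/5 + 70.175ms (1/5)
12. 4070.175ms @ 58/5 + 70.175ms (1/5)
13. 4140.351ms @ 59/5 + 70.175ms (1/5)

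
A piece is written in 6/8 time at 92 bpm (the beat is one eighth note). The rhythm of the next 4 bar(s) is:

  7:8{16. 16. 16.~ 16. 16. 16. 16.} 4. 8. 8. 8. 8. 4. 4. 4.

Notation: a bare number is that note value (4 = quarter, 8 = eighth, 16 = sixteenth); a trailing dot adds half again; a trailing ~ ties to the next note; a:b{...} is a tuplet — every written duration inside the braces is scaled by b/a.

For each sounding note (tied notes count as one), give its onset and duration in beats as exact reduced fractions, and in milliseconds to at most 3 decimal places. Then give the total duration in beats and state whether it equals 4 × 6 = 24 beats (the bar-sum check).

1) 0.0ms=0b +559.006ms=6/7b
2) 559.006ms=6/7b +559.006ms=6/7b
3) 1118.012ms=12/7b +1118.012ms=12/7b
4) 2236.025ms=24/7b +559.006ms=6/7b
5) 2795.031ms=30/7b +559.006ms=6/7b
6) 3354.037ms=36/7b +559.006ms=6/7b
7) 3913.043ms=6b +1956.522ms=3b
8) 5869.565ms=9b +978.261ms=3/2b
9) 6847.826ms=21/2b +978.261ms=3/2b
10) 7826.087ms=12b +978.261ms=3/2b
11) 8804.348ms=27/2b +978.261ms=3/2b
12) 9782.609ms=15b +1956.522ms=3b
13) 11739.13ms=18b +1956.522ms=3b
14) 13695.652ms=21b +1956.522ms=3b
Σ=24b of 24 (92bpm 6/8) — PASS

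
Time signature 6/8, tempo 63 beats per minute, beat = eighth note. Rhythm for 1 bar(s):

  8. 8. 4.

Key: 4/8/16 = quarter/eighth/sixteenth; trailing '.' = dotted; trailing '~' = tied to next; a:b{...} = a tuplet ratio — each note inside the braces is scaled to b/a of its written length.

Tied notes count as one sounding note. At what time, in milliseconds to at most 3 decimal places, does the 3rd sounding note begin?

note 3 onset = 3b = 2857.143ms

1. 0.0ms @ 0 + 1428.571ms (3/2)
2. 1428.571ms @ 3/2 + 1428.571ms (3/2)
3. 2857.143ms @ 3 + 2857.143ms (3)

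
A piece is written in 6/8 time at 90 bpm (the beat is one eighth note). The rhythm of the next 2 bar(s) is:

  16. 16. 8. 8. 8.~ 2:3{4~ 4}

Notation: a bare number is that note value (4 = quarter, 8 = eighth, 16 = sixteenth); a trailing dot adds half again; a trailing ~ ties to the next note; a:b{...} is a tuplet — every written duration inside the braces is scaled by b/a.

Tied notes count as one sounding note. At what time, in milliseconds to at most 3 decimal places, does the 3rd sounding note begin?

note 3 onset = 3/2b = 1000.0ms

1. 0.0ms @ 0 + 500.0ms (3/4)
2. 500.0ms @ 3/4 + 500.0ms (3/4)
3. 1000.0ms @ 3/2 + 1000.0ms (3/2)
4. 2000.0ms @ 3 + 1000.0ms (3/2)
5. 3000.0ms @ 9/2 + 5000.0ms (15/2)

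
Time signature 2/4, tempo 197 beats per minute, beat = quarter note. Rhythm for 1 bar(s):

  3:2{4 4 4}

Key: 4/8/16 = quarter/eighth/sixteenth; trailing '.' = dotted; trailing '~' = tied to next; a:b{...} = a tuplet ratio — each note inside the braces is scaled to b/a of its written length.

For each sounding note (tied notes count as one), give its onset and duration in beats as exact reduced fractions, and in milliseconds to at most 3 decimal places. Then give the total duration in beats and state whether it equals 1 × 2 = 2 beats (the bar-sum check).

1) 0.0ms=0b +203.046ms=2/3b
2) 203.046ms=2/3b +203.046ms=2/3b
3) 406.091ms=4/3b +203.046ms=2/3b
Σ=2b of 2 (197bpm 2/4) — PASS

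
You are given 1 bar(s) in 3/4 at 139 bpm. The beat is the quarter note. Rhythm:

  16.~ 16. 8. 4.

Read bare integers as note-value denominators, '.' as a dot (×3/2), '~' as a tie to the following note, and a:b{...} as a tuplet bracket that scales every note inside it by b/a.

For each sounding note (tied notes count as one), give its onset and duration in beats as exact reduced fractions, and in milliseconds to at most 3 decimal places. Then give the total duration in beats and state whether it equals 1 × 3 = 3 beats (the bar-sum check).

1) 0.0ms=0b +323.741ms=3/4b
2) 323.741ms=3/4b +323.741ms=3/4b
3) 647.482ms=3/2b +647.482ms=3/2b
Σ=3b of 3 (139bpm 3/4) — PASS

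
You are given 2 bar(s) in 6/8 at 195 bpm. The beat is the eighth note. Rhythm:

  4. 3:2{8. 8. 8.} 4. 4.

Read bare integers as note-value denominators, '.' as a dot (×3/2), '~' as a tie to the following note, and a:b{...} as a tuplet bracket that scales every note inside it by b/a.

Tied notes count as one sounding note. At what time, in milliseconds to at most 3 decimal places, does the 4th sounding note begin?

note 4 onset = 5b = 1538.462ms

1. 0.0ms @ 0 + 923.077ms (3)
2. 923.077ms @ 3 + 307.692ms (1)
3. 1230.769ms @ 4 + 307.692ms (1)
4. 1538.462ms @ 5 + 307.692ms (1)
5. 1846.154ms @ 6 + 923.077ms (3)
6. 2769.231ms @ 9 + 923.077ms (3)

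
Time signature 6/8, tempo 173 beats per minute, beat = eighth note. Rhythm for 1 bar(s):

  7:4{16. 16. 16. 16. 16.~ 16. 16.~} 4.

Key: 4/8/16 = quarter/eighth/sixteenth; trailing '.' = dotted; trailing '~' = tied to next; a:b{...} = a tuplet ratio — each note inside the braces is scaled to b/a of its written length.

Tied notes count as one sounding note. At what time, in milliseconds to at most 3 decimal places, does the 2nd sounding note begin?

1. 0.0ms @ 0 + 148.637ms (3/7)
2. 148.637ms @ 3/7 + 148.637ms (3/7)
3. 297.275ms @ 6/7 + 148.637ms (3/7)
4. 445.912ms @ 9/7 + 148.637ms (3/7)
5. 594.55ms @ 12/7 + 297.275ms (6/7)
6. 891.825ms @ 18/7 + 1189.1ms (24/7)

note 2 onset = 3/7b = 148.637ms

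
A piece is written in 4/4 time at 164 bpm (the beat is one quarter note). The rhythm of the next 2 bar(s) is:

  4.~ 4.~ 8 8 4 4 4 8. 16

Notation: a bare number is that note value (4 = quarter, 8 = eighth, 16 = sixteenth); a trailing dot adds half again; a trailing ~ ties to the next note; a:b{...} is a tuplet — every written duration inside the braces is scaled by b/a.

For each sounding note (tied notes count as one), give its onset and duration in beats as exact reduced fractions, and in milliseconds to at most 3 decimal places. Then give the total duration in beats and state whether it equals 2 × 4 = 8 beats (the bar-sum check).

1) 0.0ms=0b +1280.488ms=7/2b
2) 1280.488ms=7/2b +182.927ms=1/2b
3) 1463.415ms=4b +365.854ms=1b
4) 1829.268ms=5b +365.854ms=1b
5) 2195.122ms=6b +365.854ms=1b
6) 2560.976ms=7b +274.39ms=3/4b
7) 2835.366ms=31/4b +91.463ms=1/4b
Σ=8b of 8 (164bpm 4/4) — PASS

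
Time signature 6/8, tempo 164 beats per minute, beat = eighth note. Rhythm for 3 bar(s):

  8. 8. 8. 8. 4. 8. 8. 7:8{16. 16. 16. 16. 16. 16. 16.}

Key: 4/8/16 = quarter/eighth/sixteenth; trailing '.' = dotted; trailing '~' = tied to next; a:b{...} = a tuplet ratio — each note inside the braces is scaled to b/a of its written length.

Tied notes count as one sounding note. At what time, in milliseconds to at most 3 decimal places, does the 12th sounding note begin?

note 12 onset = 108/7b = 5644.599ms

1. 0.0ms @ 0 + 548.78ms (3/2)
2. 548.78ms @ 3/2 + 548.78ms (3/2)
3. 1097.561ms @ 3 + 548.78ms (3/2)
4. 1646.341ms @ 9/2 + 548.78ms (3/2)
5. 2195.122ms @ 6 + 1097.561ms (3)
6. 3292.683ms @ 9 + 548.78ms (3/2)
7. 3841.463ms @ 21/2 + 548.78ms (3/2)
8. 4390.244ms @ 12 + 313.589ms (6/7)
9. 4703.833ms @ 90/7 + 313.589ms (6/7)
10. 5017.422ms @ 96/7 + 313.589ms (6/7)
11. 5331.01ms @ 102/7 + 313.589ms (6/7)
12. 5644.599ms @ 108/7 + 313.589ms (6/7)
13. 5958.188ms @ 114/7 + 313.589ms (6/7)
14. 6271.777ms @ 120/7 + 313.589ms (6/7)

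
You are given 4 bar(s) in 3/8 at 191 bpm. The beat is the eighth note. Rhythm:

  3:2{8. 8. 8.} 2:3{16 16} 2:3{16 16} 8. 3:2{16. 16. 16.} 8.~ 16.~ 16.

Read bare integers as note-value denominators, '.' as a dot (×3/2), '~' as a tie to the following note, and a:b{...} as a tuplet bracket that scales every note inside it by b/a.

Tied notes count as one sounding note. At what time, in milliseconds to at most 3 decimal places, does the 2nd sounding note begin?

1. 0.0ms @ 0 + 314.136ms (1)
2. 314.136ms @ 1 + 314.136ms (1)
3. 628.272ms @ 2 + 314.136ms (1)
4. 942.408ms @ 3 + 235.602ms (3/4)
5. 1178.01ms @ 15/4 + 235.602ms (3/4)
6. 1413.613ms @ 9/2 + 235.602ms (3/4)
7. 1649.215ms @ 21/4 + 235.602ms (3/4)
8. 1884.817ms @ 6 + 471.204ms (3/2)
9. 2356.021ms @ 15/2 + 157.068ms (1/2)
10. 2513.089ms @ 8 + 157.068ms (1/2)
11. 2670.157ms @ 17/2 + 157.068ms (1/2)
12. 2827.225ms @ 9 + 942.408ms (3)

note 2 onset = 1b = 314.136ms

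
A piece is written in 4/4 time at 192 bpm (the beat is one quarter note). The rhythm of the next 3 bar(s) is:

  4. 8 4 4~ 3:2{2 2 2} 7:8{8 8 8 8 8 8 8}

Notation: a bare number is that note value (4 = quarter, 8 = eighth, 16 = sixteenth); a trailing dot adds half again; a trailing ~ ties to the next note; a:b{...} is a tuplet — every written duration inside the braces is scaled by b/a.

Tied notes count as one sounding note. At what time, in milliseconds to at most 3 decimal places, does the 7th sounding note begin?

1. 0.0ms @ 0 + 468.75ms (3/2)
2. 468.75ms @ 3/2 + 156.25ms (1/2)
3. 625.0ms @ 2 + 312.5ms (1)
4. 937.5ms @ 3 + 729.167ms (7/3)
5. 1666.667ms @ 16/3 + 416.667ms (4/3)
6. 2083.333ms @ 20/3 + 416.667ms (4/3)
7. 2500.0ms @ 8 + 178.571ms (4/7)
8. 2678.571ms @ 60/7 + 178.571ms (4/7)
9. 2857.143ms @ 64/7 + 178.571ms (4/7)
10. 3035.714ms @ 68/7 + 178.571ms (4/7)
11. 3214.286ms @ 72/7 + 178.571ms (4/7)
12. 3392.857ms @ 76/7 + 178.571ms (4/7)
13. 3571.429ms @ 80/7 + 178.571ms (4/7)

note 7 onset = 8b = 2500.0ms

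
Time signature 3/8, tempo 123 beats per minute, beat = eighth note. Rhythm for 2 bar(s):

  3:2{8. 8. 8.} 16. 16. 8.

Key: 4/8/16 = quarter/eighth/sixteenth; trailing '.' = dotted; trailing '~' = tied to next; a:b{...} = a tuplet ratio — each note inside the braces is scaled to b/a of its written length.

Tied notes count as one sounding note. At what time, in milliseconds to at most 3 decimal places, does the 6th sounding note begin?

1. 0.0ms @ 0 + 487.805ms (1)
2. 487.805ms @ 1 + 487.805ms (1)
3. 975.61ms @ 2 + 487.805ms (1)
4. 1463.415ms @ 3 + 365.854ms (3/4)
5. 1829.268ms @ 15/4 + 365.854ms (3/4)
6. 2195.122ms @ 9/2 + 731.707ms (3/2)

note 6 onset = 9/2b = 2195.122ms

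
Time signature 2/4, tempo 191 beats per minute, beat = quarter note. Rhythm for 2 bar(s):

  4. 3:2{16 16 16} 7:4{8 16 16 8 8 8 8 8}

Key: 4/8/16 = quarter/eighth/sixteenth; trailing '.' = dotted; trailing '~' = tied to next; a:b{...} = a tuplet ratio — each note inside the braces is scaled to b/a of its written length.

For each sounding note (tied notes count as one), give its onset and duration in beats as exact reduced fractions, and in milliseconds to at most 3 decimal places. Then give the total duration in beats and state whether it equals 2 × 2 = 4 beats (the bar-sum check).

1) 0.0ms=0b +471.204ms=3/2b
2) 471.204ms=3/2b +52.356ms=1/6b
3) 523.56ms=5/3b +52.356ms=1/6b
4) 575.916ms=11/6b +52.356ms=1/6b
5) 628.272ms=2b +89.753ms=2/7b
6) 718.025ms=16/7b +44.877ms=1/7b
7) 762.902ms=17/7b +44.877ms=1/7b
8) 807.779ms=18/7b +89.753ms=2/7b
9) 897.532ms=20/7b +89.753ms=2/7b
10) 987.285ms=22/7b +89.753ms=2/7b
11) 1077.038ms=24/7b +89.753ms=2/7b
12) 1166.791ms=26/7b +89.753ms=2/7b
Σ=4b of 4 (191bpm 2/4) — PASS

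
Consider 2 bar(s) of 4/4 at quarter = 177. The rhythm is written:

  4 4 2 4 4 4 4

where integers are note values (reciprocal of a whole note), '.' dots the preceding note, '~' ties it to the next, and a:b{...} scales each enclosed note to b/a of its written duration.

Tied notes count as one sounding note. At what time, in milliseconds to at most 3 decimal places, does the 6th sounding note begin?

note 6 onset = 6b = 2033.898ms

1. 0.0ms @ 0 + 338.983ms (1)
2. 338.983ms @ 1 + 338.983ms (1)
3. 677.966ms @ 2 + 677.966ms (2)
4. 1355.932ms @ 4 + 338.983ms (1)
5. 1694.915ms @ 5 + 338.983ms (1)
6. 2033.898ms @ 6 + 338.983ms (1)
7. 2372.881ms @ 7 + 338.983ms (1)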